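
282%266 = 16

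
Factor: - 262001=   -  127^1*2063^1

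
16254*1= 16254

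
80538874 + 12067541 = 92606415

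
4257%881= 733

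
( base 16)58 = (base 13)6A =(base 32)2O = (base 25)3d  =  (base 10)88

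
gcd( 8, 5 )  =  1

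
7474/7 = 1067 + 5/7 = 1067.71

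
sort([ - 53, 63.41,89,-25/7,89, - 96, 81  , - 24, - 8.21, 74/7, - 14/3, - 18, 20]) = [-96, - 53, - 24, - 18,-8.21, - 14/3,-25/7 , 74/7, 20,63.41 , 81 , 89, 89]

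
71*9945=706095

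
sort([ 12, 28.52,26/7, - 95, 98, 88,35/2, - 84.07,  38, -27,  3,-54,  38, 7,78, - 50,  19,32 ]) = [  -  95 , - 84.07, -54, - 50, - 27,3, 26/7 , 7, 12,35/2,  19,  28.52,  32,38,38,78,88,98 ] 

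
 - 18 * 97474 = -1754532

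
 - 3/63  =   - 1/21 = - 0.05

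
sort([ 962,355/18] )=[355/18, 962 ]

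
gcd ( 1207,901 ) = 17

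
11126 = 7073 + 4053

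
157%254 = 157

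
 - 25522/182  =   - 141 + 10/13 = - 140.23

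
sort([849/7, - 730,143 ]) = [ - 730,  849/7, 143 ] 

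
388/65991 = 388/65991 = 0.01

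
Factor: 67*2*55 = 7370 = 2^1*5^1*11^1 * 67^1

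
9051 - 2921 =6130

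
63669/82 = 776 + 37/82=776.45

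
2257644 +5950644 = 8208288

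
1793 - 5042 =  - 3249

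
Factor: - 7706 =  - 2^1*3853^1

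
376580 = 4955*76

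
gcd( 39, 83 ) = 1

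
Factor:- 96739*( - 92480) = 2^6*5^1*17^2*96739^1 = 8946422720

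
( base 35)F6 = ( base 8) 1023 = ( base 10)531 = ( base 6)2243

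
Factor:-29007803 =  - 11^1*439^1 * 6007^1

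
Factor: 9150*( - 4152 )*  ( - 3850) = 2^5*3^2*5^4*7^1*11^1*61^1 * 173^1 = 146264580000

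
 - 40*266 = -10640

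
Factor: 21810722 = 2^1*1103^1*9887^1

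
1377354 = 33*41738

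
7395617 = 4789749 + 2605868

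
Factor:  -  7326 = - 2^1*3^2*11^1*37^1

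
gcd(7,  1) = 1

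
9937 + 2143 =12080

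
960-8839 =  - 7879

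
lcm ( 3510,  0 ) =0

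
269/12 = 22  +  5/12 = 22.42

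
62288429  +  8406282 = 70694711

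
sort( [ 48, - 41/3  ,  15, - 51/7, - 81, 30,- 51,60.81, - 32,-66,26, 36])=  [ - 81, - 66 , - 51, - 32, - 41/3, - 51/7, 15,26, 30,36, 48,60.81] 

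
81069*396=32103324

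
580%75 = 55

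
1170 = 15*78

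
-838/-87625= 838/87625=0.01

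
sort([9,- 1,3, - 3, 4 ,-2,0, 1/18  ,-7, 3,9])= [ - 7,-3,-2,- 1,0,1/18,3,3, 4,9,9 ]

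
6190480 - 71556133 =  -65365653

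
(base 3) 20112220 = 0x12a8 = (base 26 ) 71I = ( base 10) 4776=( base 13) 2235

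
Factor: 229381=17^1*103^1*131^1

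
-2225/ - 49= 2225/49 = 45.41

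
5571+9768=15339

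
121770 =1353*90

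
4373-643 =3730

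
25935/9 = 2881 + 2/3 = 2881.67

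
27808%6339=2452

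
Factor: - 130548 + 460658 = 2^1 * 5^1*11^1*3001^1=330110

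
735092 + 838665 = 1573757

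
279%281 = 279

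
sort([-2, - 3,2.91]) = [-3, -2,  2.91 ]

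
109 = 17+92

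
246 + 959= 1205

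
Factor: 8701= 7^1 * 11^1 * 113^1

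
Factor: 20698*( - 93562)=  - 1936546276 = - 2^2*7^1*41^1*79^1*131^1*163^1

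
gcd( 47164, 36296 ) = 52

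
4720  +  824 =5544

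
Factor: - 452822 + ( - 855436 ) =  - 1308258= - 2^1*3^3*7^1*3461^1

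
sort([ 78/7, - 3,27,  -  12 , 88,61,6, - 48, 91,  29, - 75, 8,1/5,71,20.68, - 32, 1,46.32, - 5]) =[ - 75,-48,  -  32,  -  12 , - 5,-3, 1/5,1,6, 8, 78/7,  20.68, 27,  29 , 46.32,61,71,88, 91] 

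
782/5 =156 + 2/5= 156.40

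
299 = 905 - 606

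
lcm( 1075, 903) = 22575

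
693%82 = 37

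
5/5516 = 5/5516=0.00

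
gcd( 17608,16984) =8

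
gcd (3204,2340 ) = 36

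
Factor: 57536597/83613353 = 761^( - 1) *109873^ ( - 1 ) *57536597^1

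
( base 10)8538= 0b10000101011010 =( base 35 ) 6xx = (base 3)102201020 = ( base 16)215a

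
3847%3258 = 589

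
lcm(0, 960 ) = 0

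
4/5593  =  4/5593 = 0.00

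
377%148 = 81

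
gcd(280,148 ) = 4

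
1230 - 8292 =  - 7062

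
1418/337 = 1418/337 = 4.21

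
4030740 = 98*41130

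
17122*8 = 136976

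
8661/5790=2887/1930 =1.50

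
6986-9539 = -2553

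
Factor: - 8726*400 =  - 2^5*5^2 * 4363^1 = - 3490400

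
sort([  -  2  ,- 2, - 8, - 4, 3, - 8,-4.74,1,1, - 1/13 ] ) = [ - 8, - 8, - 4.74, - 4,  -  2, - 2,-1/13 , 1,1, 3]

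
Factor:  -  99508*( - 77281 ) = 2^2*109^1*709^1*24877^1 = 7690077748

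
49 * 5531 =271019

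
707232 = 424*1668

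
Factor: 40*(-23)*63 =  - 57960= - 2^3*3^2*5^1 * 7^1*23^1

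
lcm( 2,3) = 6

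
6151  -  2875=3276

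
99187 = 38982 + 60205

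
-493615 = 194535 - 688150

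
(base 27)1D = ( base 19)22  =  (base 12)34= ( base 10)40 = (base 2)101000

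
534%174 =12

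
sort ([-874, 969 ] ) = [- 874, 969]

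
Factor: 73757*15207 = 3^1 * 37^1 * 137^1 * 73757^1 = 1121622699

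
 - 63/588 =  - 3/28 = - 0.11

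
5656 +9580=15236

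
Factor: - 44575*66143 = -2948324225 =-  5^2*7^1*11^1*859^1*1783^1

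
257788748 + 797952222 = 1055740970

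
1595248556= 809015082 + 786233474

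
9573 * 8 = 76584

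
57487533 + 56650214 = 114137747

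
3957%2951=1006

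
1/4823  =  1/4823  =  0.00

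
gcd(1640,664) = 8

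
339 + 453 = 792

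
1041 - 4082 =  - 3041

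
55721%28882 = 26839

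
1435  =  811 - -624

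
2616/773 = 2616/773 = 3.38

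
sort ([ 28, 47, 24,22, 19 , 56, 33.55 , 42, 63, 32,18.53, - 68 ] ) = [ - 68,18.53,19  ,  22 , 24 , 28, 32,33.55,42,47,56 , 63 ]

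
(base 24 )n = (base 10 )23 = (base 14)19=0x17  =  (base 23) 10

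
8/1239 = 8/1239 = 0.01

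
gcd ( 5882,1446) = 2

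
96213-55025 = 41188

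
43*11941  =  513463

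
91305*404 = 36887220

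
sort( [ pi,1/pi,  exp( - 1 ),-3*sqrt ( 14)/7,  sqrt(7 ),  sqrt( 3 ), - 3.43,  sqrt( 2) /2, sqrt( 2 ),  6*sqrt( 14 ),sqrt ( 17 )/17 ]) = [-3.43, -3*sqrt(14)/7, sqrt ( 17 )/17,1/pi,  exp( - 1 ),sqrt( 2 )/2, sqrt(2), sqrt( 3),sqrt(7),pi,  6*sqrt( 14)]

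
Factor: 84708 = 2^2*  3^2*13^1*181^1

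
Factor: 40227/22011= 53/29 = 29^(-1)*53^1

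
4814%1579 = 77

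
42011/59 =42011/59 = 712.05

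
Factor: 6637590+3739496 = 2^1 * 5188543^1 = 10377086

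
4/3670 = 2/1835 = 0.00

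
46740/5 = 9348 = 9348.00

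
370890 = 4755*78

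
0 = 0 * 1181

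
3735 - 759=2976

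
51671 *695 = 35911345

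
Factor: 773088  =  2^5*3^1*8053^1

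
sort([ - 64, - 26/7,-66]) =[ - 66, -64 , - 26/7 ] 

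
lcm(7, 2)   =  14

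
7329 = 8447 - 1118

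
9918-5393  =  4525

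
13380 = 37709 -24329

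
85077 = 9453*9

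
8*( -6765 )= - 54120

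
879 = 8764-7885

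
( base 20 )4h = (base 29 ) 3A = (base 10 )97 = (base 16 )61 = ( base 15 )67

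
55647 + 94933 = 150580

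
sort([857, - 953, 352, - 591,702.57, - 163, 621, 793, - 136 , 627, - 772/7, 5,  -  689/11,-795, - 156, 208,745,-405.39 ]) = [ - 953, - 795, - 591 ,- 405.39 , - 163, - 156, - 136,  -  772/7, - 689/11, 5 , 208,352,621,627, 702.57,  745, 793, 857] 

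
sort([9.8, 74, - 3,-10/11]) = [-3, - 10/11, 9.8,  74 ]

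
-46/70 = - 1 + 12/35 = - 0.66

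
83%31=21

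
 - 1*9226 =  - 9226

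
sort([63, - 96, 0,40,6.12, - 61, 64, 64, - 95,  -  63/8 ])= [ - 96, - 95, - 61, - 63/8, 0, 6.12 , 40, 63, 64, 64 ]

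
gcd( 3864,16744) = 1288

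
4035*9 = 36315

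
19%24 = 19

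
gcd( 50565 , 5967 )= 3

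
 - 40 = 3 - 43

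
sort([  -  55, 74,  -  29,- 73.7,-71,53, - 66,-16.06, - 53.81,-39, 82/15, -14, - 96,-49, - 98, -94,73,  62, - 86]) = [ - 98, - 96,-94, - 86,  -  73.7,-71,-66, - 55, - 53.81 ,-49, - 39,  -  29,-16.06, - 14,82/15,53,62  ,  73, 74] 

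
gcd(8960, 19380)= 20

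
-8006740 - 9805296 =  - 17812036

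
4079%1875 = 329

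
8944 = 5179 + 3765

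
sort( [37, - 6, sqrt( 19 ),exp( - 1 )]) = [ - 6,  exp( - 1) , sqrt(19 ),37 ] 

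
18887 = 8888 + 9999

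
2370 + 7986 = 10356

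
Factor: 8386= 2^1*7^1 * 599^1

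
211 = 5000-4789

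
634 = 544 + 90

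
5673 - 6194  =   - 521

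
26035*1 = 26035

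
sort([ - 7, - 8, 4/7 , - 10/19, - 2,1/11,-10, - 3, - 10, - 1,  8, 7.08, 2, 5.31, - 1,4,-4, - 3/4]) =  [ - 10, - 10, - 8, - 7,-4, - 3,-2, - 1, - 1, - 3/4, - 10/19 , 1/11, 4/7, 2, 4 , 5.31,7.08, 8]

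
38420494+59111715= 97532209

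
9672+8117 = 17789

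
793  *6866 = 5444738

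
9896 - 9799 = 97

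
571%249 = 73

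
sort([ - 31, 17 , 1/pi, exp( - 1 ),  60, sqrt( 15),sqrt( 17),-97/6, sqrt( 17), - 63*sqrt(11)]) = [ - 63*sqrt( 11) , - 31, - 97/6, 1/pi, exp( - 1), sqrt( 15),sqrt ( 17),sqrt( 17),17,60]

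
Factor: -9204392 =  - 2^3*883^1*1303^1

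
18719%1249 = 1233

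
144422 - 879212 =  - 734790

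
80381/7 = 11483 = 11483.00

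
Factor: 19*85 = 1615 = 5^1*17^1*19^1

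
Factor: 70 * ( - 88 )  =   - 6160 = - 2^4* 5^1 * 7^1 * 11^1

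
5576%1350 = 176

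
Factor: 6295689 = 3^2 * 699521^1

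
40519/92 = 40519/92=440.42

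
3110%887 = 449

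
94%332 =94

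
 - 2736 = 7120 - 9856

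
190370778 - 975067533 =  -784696755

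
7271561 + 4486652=11758213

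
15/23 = 15/23  =  0.65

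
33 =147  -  114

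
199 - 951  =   - 752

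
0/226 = 0 = 0.00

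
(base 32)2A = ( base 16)4a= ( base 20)3e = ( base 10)74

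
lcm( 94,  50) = 2350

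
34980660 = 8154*4290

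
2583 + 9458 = 12041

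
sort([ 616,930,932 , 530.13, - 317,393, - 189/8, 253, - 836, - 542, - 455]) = [-836, - 542, - 455, - 317 , - 189/8,  253,  393,530.13,616, 930 , 932]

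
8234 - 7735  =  499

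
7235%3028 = 1179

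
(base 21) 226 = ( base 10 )930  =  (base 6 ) 4150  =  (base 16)3A2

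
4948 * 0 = 0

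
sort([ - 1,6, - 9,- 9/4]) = [ -9, - 9/4, - 1,6] 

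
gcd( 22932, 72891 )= 819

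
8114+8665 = 16779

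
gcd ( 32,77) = 1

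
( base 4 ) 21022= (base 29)k6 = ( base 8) 1112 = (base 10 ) 586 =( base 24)10A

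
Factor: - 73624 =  - 2^3*9203^1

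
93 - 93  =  0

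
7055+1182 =8237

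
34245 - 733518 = - 699273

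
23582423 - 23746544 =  - 164121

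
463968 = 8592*54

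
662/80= 8 + 11/40 = 8.28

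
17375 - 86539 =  - 69164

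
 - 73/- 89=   73/89 = 0.82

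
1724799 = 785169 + 939630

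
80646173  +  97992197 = 178638370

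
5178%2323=532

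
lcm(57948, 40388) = 1332804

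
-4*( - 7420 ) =29680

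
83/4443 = 83/4443  =  0.02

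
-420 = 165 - 585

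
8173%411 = 364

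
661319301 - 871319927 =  - 210000626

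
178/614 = 89/307 = 0.29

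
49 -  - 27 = 76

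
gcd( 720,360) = 360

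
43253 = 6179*7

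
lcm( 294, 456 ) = 22344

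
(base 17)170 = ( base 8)630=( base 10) 408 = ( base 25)g8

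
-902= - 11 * 82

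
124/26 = 62/13 = 4.77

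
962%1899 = 962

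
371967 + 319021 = 690988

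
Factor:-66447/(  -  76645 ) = 3^3*5^ ( - 1) * 23^1*107^1*15329^ ( - 1 ) 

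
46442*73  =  3390266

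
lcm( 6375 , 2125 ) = 6375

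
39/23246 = 39/23246=0.00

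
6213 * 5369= 33357597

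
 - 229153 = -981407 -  - 752254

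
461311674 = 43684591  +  417627083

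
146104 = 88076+58028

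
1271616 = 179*7104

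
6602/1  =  6602 = 6602.00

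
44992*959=43147328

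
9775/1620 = 6 + 11/324 =6.03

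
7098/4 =1774  +  1/2 = 1774.50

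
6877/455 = 15 + 4/35 = 15.11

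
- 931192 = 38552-969744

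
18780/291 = 6260/97 = 64.54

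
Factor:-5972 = -2^2*1493^1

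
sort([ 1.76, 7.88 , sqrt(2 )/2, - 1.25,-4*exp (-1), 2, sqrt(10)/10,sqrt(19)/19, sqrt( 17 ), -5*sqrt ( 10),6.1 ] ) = [-5 * sqrt(10) ,-4 * exp(  -  1 ),-1.25, sqrt ( 19)/19, sqrt(10)/10, sqrt( 2) /2, 1.76, 2,  sqrt(17), 6.1,7.88]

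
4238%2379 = 1859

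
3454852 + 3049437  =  6504289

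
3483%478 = 137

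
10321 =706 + 9615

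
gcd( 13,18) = 1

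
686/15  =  45+ 11/15 = 45.73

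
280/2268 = 10/81  =  0.12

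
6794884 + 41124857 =47919741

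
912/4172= 228/1043 =0.22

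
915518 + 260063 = 1175581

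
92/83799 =92/83799=0.00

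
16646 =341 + 16305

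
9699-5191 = 4508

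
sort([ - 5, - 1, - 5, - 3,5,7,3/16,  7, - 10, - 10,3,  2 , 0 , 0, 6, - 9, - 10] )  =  [ - 10 , - 10, - 10, - 9, - 5, - 5, - 3, - 1,0,0,3/16,2,3,  5,6,7,7]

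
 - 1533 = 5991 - 7524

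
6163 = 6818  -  655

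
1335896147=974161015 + 361735132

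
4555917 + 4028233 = 8584150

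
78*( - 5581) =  - 435318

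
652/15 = 652/15  =  43.47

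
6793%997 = 811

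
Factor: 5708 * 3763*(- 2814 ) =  - 60442480056= - 2^3  *  3^1*7^1*53^1 * 67^1 * 71^1*1427^1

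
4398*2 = 8796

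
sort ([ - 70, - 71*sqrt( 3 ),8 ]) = [ -71*sqrt( 3), - 70  ,  8 ] 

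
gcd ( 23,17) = 1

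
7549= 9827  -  2278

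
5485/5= 1097 =1097.00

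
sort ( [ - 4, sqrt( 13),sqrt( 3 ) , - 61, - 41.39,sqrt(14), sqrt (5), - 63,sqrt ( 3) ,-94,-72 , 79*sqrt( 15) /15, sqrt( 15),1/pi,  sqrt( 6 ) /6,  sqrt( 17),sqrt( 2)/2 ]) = [ - 94,- 72, - 63, - 61, - 41.39, - 4, 1/pi,sqrt( 6)/6,sqrt( 2 ) /2,sqrt(3), sqrt( 3), sqrt( 5),sqrt( 13), sqrt(14), sqrt( 15),  sqrt( 17),79* sqrt( 15 ) /15]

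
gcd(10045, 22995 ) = 35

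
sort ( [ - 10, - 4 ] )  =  [  -  10 , - 4] 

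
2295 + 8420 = 10715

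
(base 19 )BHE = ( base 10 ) 4308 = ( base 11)3267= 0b1000011010100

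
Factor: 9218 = 2^1*11^1*419^1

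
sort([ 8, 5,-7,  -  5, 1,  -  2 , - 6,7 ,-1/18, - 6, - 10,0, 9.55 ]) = [ - 10,-7 , - 6, - 6, - 5,-2, - 1/18 , 0, 1,5, 7, 8,9.55]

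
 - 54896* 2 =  - 109792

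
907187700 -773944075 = 133243625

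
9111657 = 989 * 9213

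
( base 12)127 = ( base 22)7l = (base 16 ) AF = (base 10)175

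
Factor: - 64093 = -107^1*599^1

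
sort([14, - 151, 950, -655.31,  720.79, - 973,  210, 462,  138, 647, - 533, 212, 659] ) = [ - 973,- 655.31, - 533, - 151, 14,138, 210,  212,462, 647, 659, 720.79, 950 ]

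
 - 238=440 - 678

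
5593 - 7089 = -1496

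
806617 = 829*973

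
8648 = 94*92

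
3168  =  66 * 48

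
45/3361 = 45/3361 = 0.01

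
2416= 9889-7473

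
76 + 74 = 150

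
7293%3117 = 1059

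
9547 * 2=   19094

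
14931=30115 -15184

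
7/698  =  7/698 = 0.01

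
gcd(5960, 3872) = 8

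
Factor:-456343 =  - 23^1*19841^1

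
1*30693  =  30693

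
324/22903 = 324/22903 = 0.01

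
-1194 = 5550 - 6744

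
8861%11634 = 8861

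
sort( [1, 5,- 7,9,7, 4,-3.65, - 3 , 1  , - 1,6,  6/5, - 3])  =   [ - 7, - 3.65,- 3,  -  3, - 1, 1,1,  6/5, 4,5,6, 7,9 ]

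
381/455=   381/455 = 0.84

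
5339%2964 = 2375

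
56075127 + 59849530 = 115924657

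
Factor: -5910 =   -  2^1  *  3^1*5^1*197^1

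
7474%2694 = 2086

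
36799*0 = 0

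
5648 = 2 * 2824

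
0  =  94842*0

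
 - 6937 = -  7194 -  - 257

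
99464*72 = 7161408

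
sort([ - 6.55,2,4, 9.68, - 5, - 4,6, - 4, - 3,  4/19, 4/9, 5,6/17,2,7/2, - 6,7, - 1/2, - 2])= [ - 6.55, - 6, - 5, - 4, - 4, - 3,  -  2, - 1/2,4/19, 6/17, 4/9 , 2,2, 7/2, 4,5,6, 7 , 9.68 ] 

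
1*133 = 133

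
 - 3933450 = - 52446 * 75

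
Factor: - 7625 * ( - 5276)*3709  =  2^2*5^3*61^1*1319^1*3709^1 = 149211215500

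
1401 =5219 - 3818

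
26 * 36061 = 937586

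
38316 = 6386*6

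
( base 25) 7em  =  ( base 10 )4747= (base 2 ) 1001010001011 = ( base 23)8m9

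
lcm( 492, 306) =25092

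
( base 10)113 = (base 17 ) 6B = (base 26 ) 49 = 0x71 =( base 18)65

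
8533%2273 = 1714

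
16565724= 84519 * 196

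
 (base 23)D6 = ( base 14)17b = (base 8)461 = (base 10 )305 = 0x131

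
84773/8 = 10596 + 5/8 = 10596.62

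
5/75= 1/15= 0.07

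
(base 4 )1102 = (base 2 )1010010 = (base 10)82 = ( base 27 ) 31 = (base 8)122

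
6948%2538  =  1872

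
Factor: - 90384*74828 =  - 2^6*3^1*7^1*13^1*269^1*1439^1  =  - 6763253952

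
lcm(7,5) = 35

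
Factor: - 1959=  - 3^1*653^1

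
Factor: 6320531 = 7^1*902933^1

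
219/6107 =219/6107 = 0.04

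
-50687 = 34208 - 84895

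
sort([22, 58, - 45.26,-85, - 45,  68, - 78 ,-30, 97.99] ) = [  -  85, - 78 , - 45.26, - 45, - 30,  22, 58,  68,97.99] 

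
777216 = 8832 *88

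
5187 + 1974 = 7161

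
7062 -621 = 6441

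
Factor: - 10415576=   -  2^3 * 47^1*27701^1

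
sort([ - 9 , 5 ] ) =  [  -  9, 5]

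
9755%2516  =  2207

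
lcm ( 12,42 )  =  84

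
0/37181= 0 =0.00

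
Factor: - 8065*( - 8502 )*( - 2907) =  - 199329007410 = - 2^1 * 3^3*5^1*13^1*17^1*19^1 *109^1 *1613^1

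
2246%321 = 320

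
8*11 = 88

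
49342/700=70+171/350=   70.49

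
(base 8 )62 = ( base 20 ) 2a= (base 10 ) 50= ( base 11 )46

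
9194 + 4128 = 13322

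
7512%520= 232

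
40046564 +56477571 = 96524135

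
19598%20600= 19598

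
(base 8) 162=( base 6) 310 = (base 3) 11020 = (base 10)114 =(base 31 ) 3l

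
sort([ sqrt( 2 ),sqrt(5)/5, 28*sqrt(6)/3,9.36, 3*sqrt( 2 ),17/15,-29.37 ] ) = [ - 29.37,  sqrt( 5)/5,17/15,sqrt( 2), 3*sqrt(2), 9.36,28*sqrt(6)/3]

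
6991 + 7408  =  14399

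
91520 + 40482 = 132002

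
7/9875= 7/9875 = 0.00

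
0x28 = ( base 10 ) 40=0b101000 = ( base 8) 50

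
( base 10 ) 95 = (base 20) 4f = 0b1011111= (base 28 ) 3B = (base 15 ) 65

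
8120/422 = 4060/211 = 19.24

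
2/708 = 1/354 = 0.00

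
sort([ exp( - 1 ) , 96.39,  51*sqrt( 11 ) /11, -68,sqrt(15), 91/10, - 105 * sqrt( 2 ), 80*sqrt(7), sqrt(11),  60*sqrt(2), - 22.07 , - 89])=[ - 105 * sqrt( 2), - 89,-68, - 22.07, exp(- 1 ), sqrt ( 11),sqrt( 15),  91/10, 51*sqrt(11 ) /11,60 * sqrt(2), 96.39,  80*sqrt( 7)]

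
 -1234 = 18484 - 19718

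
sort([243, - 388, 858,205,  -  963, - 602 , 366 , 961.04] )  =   [ - 963,-602, - 388, 205,243, 366, 858,961.04]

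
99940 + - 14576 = 85364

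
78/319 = 78/319 = 0.24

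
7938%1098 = 252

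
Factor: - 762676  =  -2^2*190669^1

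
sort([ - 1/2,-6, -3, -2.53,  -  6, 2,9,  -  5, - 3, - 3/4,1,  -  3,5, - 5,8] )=[  -  6,- 6, - 5, - 5, - 3, - 3, - 3,- 2.53  , - 3/4, - 1/2,1,2,5,  8,9] 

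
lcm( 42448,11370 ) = 636720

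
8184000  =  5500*1488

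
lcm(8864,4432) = 8864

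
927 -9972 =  - 9045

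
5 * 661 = 3305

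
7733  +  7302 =15035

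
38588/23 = 38588/23 = 1677.74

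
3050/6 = 508+ 1/3 = 508.33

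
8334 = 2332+6002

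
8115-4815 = 3300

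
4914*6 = 29484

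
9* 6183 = 55647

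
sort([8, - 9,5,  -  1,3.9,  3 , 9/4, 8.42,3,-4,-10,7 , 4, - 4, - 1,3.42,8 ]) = [-10, - 9,  -  4,-4, - 1,-1,9/4,3, 3, 3.42,3.9,  4, 5, 7,8, 8,8.42]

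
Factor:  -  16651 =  - 16651^1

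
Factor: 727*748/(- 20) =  -5^(-1)*11^1*17^1 * 727^1 = -135949/5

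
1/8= 1/8=0.12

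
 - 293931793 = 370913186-664844979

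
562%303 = 259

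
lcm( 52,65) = 260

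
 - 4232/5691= - 1 + 1459/5691=-  0.74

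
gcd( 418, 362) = 2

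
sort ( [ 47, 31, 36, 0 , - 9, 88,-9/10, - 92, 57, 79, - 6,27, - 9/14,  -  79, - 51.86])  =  [ - 92, - 79, - 51.86, - 9, - 6, - 9/10,-9/14 , 0,27, 31, 36,47, 57 , 79,88 ]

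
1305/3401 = 1305/3401= 0.38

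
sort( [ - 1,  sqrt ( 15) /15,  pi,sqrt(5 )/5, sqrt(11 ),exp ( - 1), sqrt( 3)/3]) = [-1,sqrt( 15)/15, exp( - 1),  sqrt(5 ) /5, sqrt(3)/3,  pi, sqrt (11 )]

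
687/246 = 229/82 = 2.79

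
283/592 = 283/592 = 0.48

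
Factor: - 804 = -2^2 * 3^1*67^1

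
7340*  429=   3148860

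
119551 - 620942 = - 501391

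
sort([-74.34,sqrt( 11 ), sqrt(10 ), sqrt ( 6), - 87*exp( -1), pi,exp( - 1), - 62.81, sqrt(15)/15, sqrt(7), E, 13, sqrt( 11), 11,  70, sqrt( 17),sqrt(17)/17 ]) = [ - 74.34, - 62.81,-87*exp(-1),  sqrt(17)/17,sqrt( 15)/15,exp( - 1 ), sqrt( 6),sqrt(7), E, pi, sqrt( 10), sqrt( 11),sqrt ( 11),sqrt( 17),11, 13, 70 ] 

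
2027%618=173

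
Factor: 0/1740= 0 = 0^1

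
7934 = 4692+3242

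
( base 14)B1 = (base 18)8B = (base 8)233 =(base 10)155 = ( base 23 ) 6H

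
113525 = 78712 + 34813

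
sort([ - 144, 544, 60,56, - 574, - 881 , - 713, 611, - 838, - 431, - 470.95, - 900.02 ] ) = [ - 900.02, - 881, - 838 , - 713, - 574 , - 470.95, - 431, - 144, 56, 60, 544 , 611 ] 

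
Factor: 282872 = 2^3 * 19^1*1861^1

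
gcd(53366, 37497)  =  1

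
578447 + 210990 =789437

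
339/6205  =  339/6205=0.05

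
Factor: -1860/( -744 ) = 2^(-1 ) * 5^1 = 5/2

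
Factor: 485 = 5^1*97^1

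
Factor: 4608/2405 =2^9*3^2*5^( - 1)*13^( - 1)*37^ (-1)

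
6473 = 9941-3468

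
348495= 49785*7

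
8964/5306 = 4482/2653 = 1.69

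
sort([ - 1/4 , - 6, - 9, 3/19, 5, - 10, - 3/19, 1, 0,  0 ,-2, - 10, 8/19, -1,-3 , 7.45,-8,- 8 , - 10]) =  [-10, - 10,-10,-9, - 8, - 8 , -6, - 3, - 2 , - 1, - 1/4, - 3/19, 0, 0,3/19,8/19  ,  1, 5, 7.45 ]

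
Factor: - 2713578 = -2^1*3^1*7^1*64609^1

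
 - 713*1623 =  - 1157199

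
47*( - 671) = -31537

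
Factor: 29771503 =521^1*57143^1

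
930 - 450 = 480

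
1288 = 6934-5646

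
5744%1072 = 384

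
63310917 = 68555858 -5244941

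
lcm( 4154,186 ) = 12462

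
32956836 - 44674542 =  - 11717706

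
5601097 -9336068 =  - 3734971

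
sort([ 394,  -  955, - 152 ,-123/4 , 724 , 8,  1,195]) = [ - 955, - 152  ,  -  123/4,1,8, 195,  394,724] 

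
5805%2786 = 233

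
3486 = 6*581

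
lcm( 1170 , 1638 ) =8190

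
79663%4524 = 2755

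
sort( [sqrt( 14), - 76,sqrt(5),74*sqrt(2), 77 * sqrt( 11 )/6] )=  [ - 76 , sqrt(5 ),  sqrt (14),  77*sqrt(11 ) /6,74*sqrt(2 ) ] 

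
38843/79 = 491 + 54/79 = 491.68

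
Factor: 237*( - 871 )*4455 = -3^5*5^1*11^1*13^1*67^1*79^1= - 919632285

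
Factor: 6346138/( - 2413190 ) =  - 5^( - 1)*13^( -1)*19^ ( -1)*977^ ( - 1) * 3173069^1= - 3173069/1206595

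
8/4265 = 8/4265 = 0.00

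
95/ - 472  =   - 95/472 = - 0.20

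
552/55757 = 552/55757 = 0.01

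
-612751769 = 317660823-930412592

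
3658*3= 10974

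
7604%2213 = 965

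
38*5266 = 200108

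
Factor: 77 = 7^1 * 11^1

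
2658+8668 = 11326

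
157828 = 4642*34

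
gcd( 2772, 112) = 28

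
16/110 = 8/55   =  0.15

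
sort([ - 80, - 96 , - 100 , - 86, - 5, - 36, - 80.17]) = [ - 100, - 96, - 86, - 80.17, - 80, - 36, - 5]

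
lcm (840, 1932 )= 19320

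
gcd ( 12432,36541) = 1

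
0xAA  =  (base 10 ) 170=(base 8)252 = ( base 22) 7g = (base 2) 10101010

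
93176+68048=161224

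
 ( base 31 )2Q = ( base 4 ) 1120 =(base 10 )88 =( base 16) 58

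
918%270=108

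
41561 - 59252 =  - 17691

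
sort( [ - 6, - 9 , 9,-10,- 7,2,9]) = [ - 10,  -  9  , - 7, - 6,2,9, 9 ] 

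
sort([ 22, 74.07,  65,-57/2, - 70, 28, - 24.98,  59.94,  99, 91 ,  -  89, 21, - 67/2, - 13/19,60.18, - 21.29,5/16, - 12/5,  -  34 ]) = [ - 89, - 70, - 34, - 67/2, - 57/2,  -  24.98, - 21.29, - 12/5, - 13/19,5/16, 21,22,28, 59.94,60.18, 65,74.07, 91, 99]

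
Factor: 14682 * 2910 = 2^2*3^2*5^1*97^1*2447^1  =  42724620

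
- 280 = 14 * (-20)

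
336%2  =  0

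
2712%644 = 136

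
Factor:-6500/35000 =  -13/70= -2^ ( - 1 )*5^ ( - 1)*7^ ( - 1 )*13^1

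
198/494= 99/247 = 0.40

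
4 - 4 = 0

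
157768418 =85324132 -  - 72444286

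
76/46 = 38/23 = 1.65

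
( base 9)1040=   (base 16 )2FD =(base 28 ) R9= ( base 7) 2142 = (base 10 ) 765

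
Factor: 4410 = 2^1*3^2*5^1*7^2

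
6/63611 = 6/63611 = 0.00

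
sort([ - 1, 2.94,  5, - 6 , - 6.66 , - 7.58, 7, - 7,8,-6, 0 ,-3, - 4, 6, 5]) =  [ -7.58, - 7, - 6.66 , - 6 , - 6, - 4, - 3 , - 1,0 , 2.94,5,  5,6, 7,8]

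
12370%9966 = 2404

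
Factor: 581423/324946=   2^( - 1 )*277^1 * 2099^1 * 162473^ ( - 1 )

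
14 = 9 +5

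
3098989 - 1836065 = 1262924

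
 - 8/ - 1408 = 1/176 = 0.01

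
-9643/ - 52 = 185 + 23/52  =  185.44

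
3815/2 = 1907 + 1/2=1907.50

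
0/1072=0 = 0.00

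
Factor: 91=7^1*13^1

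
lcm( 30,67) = 2010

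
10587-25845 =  - 15258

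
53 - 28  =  25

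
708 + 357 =1065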